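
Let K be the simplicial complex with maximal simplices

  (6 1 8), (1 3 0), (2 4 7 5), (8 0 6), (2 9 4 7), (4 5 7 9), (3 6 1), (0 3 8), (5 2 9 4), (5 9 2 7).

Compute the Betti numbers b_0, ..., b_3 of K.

b_0 = 2, b_1 = 1, b_2 = 0, b_3 = 1.

We work with the vertex ordering 0 < 1 < 2 < 3 < 4 < 5 < 6 < 7 < 8 < 9. The simplices of K, each written with vertices in increasing order, are:

  0-simplices (10): [0], [1], [2], [3], [4], [5], [6], [7], [8], [9]
  1-simplices (20): [0,1], [0,3], [0,6], [0,8], [1,3], [1,6], [1,8], [2,4], [2,5], [2,7], [2,9], [3,6], [3,8], [4,5], [4,7], [4,9], [5,7], [5,9], [6,8], [7,9]
  2-simplices (15): [0,1,3], [0,3,8], [0,6,8], [1,3,6], [1,6,8], [2,4,5], [2,4,7], [2,4,9], [2,5,7], [2,5,9], [2,7,9], [4,5,7], [4,5,9], [4,7,9], [5,7,9]
  3-simplices (5): [2,4,5,7], [2,4,5,9], [2,4,7,9], [2,5,7,9], [4,5,7,9]

giving chain groups C_0 ≅ Z^10, C_1 ≅ Z^20, C_2 ≅ Z^15, C_3 ≅ Z^5.

Boundary ∂_1: C_1 → C_0 is given by ∂[p,q] = [q] − [p].
This gives a 10×20 integer matrix of rank 8; reducing to Smith normal form yields diagonal entries (1,1,1,1,1,1,1,1).

The boundary map ∂_2: C_2 → C_1 maps a triangle to the signed sum of its edges. For instance
  ∂[0,3,8] = [3,8] − [0,8] + [0,3],
  ∂[0,1,3] = [1,3] − [0,3] + [0,1].
The resulting 20×15 matrix has rank 11, and its Smith normal form has invariant factors (1,1,1,1,1,1,1,1,1,1,1).

Boundary ∂_3: C_3 → C_2 sends each 3-simplex σ to the alternating sum Σ_i (−1)^i (σ with its i-th vertex removed). For instance
  ∂[2,4,5,9] = [4,5,9] − [2,5,9] + [2,4,9] − [2,4,5],
  ∂[2,4,5,7] = [4,5,7] − [2,5,7] + [2,4,7] − [2,4,5].
As a 15×5 matrix over Z this has rank 4, with invariant factors (1,1,1,1).

Now H_k = ker ∂_k / im ∂_{k+1}, so:

  H_0: rank C_0 − rank ∂_1 = 10 − 8 = 2, and the invariant factors of ∂_1 are all 1, so H_0 = Z^2.
  H_1: rank ker ∂_1 − rank ∂_2 = (20 − 8) − 11 = 1, and the invariant factors of ∂_2 are all 1, so H_1 = Z.
  H_2: rank ker ∂_2 − rank ∂_3 = (15 − 11) − 4 = 0, and the invariant factors of ∂_3 are all 1, so H_2 = 0.
  H_3: rank ker ∂_3 − rank ∂_4 = (5 − 4) − 0 = 1, and there is no ∂_4, so H_3 = Z.

Hence the Betti numbers are b_0 = 2, b_1 = 1, b_2 = 0, b_3 = 1.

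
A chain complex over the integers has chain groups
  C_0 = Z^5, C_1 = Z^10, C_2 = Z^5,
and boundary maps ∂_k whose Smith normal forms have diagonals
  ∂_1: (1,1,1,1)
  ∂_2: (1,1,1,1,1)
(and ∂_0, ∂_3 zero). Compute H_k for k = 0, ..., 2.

H_0 = Z,  H_1 = Z,  H_2 = 0.

H_0: b_0 = 5 − 0 − 4 = 1; torsion from ∂_1 factors > 1: none. So H_0 = Z.
H_1: b_1 = 10 − 4 − 5 = 1; torsion from ∂_2 factors > 1: none. So H_1 = Z.
H_2: b_2 = 5 − 5 − 0 = 0; torsion from ∂_3 factors > 1: none. So H_2 = 0.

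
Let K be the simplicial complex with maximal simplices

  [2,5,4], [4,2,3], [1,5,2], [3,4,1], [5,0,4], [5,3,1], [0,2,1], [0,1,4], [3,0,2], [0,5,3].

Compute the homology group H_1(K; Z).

We work with the vertex ordering 0 < 1 < 2 < 3 < 4 < 5. The simplices of K, each written with vertices in increasing order, are:

  0-simplices (6): [0], [1], [2], [3], [4], [5]
  1-simplices (15): [0,1], [0,2], [0,3], [0,4], [0,5], [1,2], [1,3], [1,4], [1,5], [2,3], [2,4], [2,5], [3,4], [3,5], [4,5]
  2-simplices (10): [0,1,2], [0,1,4], [0,2,3], [0,3,5], [0,4,5], [1,2,5], [1,3,4], [1,3,5], [2,3,4], [2,4,5]

Hence C_0 ≅ Z^6, C_1 ≅ Z^15, C_2 ≅ Z^10.

The boundary map ∂_1: C_1 → C_0 sends each edge [p,q] (with p < q) to q − p.
The resulting 6×15 matrix has rank 5, and its Smith normal form has invariant factors (1,1,1,1,1).

∂_2: C_2 → C_1 acts by ∂[p,q,r] = [q,r] − [p,r] + [p,q]. For instance
  ∂[0,4,5] = [4,5] − [0,5] + [0,4],
  ∂[1,2,5] = [2,5] − [1,5] + [1,2].
As a 15×10 matrix over Z this has rank 10, with invariant factors (1,1,1,1,1,1,1,1,1,2).

Computing H_k = (kernel of ∂_k) / (image of ∂_{k+1}):

  H_1: rank ker ∂_1 − rank ∂_2 = (15 − 5) − 10 = 0, and ∂_2 has invariant factor 2 > 1, so H_1 ≅ Z/2Z.

H_1 = Z/2Z.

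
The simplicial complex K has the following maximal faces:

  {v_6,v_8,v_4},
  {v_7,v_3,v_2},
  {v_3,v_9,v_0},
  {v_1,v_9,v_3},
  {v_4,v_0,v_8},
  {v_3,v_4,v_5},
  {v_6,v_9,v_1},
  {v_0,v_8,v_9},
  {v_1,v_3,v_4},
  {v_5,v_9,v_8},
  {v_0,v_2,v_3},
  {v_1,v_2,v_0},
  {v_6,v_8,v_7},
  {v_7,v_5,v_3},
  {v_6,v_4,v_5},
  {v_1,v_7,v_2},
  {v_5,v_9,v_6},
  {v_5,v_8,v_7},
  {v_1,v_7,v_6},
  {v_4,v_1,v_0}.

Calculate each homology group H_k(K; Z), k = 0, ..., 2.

Fix the vertex order v_0 < v_1 < v_2 < v_3 < v_4 < v_5 < v_6 < v_7 < v_8 < v_9 and write every simplex with vertices in increasing order. Then dim K = 2 and the simplices of K are:

  0-simplices (10): [v_0], [v_1], [v_2], [v_3], [v_4], [v_5], [v_6], [v_7], [v_8], [v_9]
  1-simplices (30): (30 of them)
  2-simplices (20): (20 of them)

so the chain groups are C_0 ≅ Z^10, C_1 ≅ Z^30, C_2 ≅ Z^20.

∂_1: C_1 → C_0 is given by ∂[p,q] = [q] − [p]. For instance
  ∂[v_0,v_8] = [v_8] − [v_0].
The 10×30 boundary matrix has rank 9 and Smith normal form diag(1,1,1,1,1,1,1,1,1).

∂_2: C_2 → C_1 maps a triangle to the signed sum of its edges. For instance
  ∂[v_1,v_2,v_7] = [v_2,v_7] − [v_1,v_7] + [v_1,v_2],
  ∂[v_4,v_5,v_6] = [v_5,v_6] − [v_4,v_6] + [v_4,v_5].
As a 30×20 matrix over Z this has rank 20, with invariant factors (1,1,1,1,1,1,1,1,1,1,1,1,1,1,1,1,1,1,1,2).

From H_k ≅ ker(∂_k) / im(∂_{k+1}) we obtain:

  H_0: rank C_0 − rank ∂_1 = 10 − 9 = 1, and the invariant factors of ∂_1 are all 1, so H_0 ≅ Z.
  H_1: rank ker ∂_1 − rank ∂_2 = (30 − 9) − 20 = 1, and ∂_2 has invariant factor 2 > 1, so H_1 ≅ Z ⊕ Z/2Z.
  H_2: rank ker ∂_2 − rank ∂_3 = (20 − 20) − 0 = 0, and there is no ∂_3, so H_2 ≅ 0.

H_0 ≅ Z,  H_1 ≅ Z ⊕ Z/2Z,  H_2 = 0.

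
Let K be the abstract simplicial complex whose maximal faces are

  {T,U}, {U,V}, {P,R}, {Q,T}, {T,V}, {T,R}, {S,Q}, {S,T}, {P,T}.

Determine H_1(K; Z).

Order the vertices as P < Q < R < S < T < U < V. Listing each simplex with vertices in this order, K has dimension 1 with simplices:

  0-simplices (7): P, Q, R, S, T, U, V
  1-simplices (9): PR, PT, QS, QT, RT, ST, TU, TV, UV

giving chain groups C_0 ≅ Z^7, C_1 ≅ Z^9.

∂_1: C_1 → C_0 is given by ∂[p,q] = [q] − [p]. For instance
  ∂PT = T − P.
The 7×9 boundary matrix has rank 6 and Smith normal form diag(1,1,1,1,1,1).

Now H_k = ker ∂_k / im ∂_{k+1}, so:

  H_1: rank ker ∂_1 − rank ∂_2 = (9 − 6) − 0 = 3, and there is no ∂_2, so H_1 = Z^3.

(K is a triangulation of a wedge of 3 circles.)

H_1 = Z^3.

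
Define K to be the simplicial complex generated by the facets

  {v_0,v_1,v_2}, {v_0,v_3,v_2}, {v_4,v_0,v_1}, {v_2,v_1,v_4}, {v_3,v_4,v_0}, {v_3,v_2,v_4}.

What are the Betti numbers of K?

We work with the vertex ordering v_0 < v_1 < v_2 < v_3 < v_4. The simplices of K, each written with vertices in increasing order, are:

  0-simplices (5): [v_0], [v_1], [v_2], [v_3], [v_4]
  1-simplices (9): [v_0,v_1], [v_0,v_2], [v_0,v_3], [v_0,v_4], [v_1,v_2], [v_1,v_4], [v_2,v_3], [v_2,v_4], [v_3,v_4]
  2-simplices (6): [v_0,v_1,v_2], [v_0,v_1,v_4], [v_0,v_2,v_3], [v_0,v_3,v_4], [v_1,v_2,v_4], [v_2,v_3,v_4]

Hence C_0 ≅ Z^5, C_1 ≅ Z^9, C_2 ≅ Z^6.

∂_1: C_1 → C_0 maps an edge to its endpoints' difference, ∂[p,q] = q − p.
This gives a 5×9 integer matrix of rank 4; reducing to Smith normal form yields diagonal entries (1,1,1,1).

∂_2: C_2 → C_1 acts by ∂[p,q,r] = [q,r] − [p,r] + [p,q]. For instance
  ∂[v_0,v_2,v_3] = [v_2,v_3] − [v_0,v_3] + [v_0,v_2],
  ∂[v_0,v_3,v_4] = [v_3,v_4] − [v_0,v_4] + [v_0,v_3].
As a 9×6 matrix over Z this has rank 5, with invariant factors (1,1,1,1,1).

Now H_k = ker ∂_k / im ∂_{k+1}, so:

  H_0: rank C_0 − rank ∂_1 = 5 − 4 = 1, and the invariant factors of ∂_1 are all 1, so H_0 = Z.
  H_1: rank ker ∂_1 − rank ∂_2 = (9 − 4) − 5 = 0, and the invariant factors of ∂_2 are all 1, so H_1 = 0.
  H_2: rank ker ∂_2 − rank ∂_3 = (6 − 5) − 0 = 1, and there is no ∂_3, so H_2 = Z.

Hence the Betti numbers are b_0 = 1, b_1 = 0, b_2 = 1.

b_0 = 1, b_1 = 0, b_2 = 1.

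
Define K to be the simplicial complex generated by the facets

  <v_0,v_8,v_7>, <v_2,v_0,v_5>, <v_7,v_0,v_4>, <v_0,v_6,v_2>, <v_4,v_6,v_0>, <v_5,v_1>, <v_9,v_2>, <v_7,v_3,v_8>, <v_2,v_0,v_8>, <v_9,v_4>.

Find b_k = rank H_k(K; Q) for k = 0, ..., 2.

We work with the vertex ordering v_0 < v_1 < v_2 < v_3 < v_4 < v_5 < v_6 < v_7 < v_8 < v_9. The simplices of K, each written with vertices in increasing order, are:

  0-simplices (10): [v_0], [v_1], [v_2], [v_3], [v_4], [v_5], [v_6], [v_7], [v_8], [v_9]
  1-simplices (17): (17 of them)
  2-simplices (7): [v_0,v_2,v_5], [v_0,v_2,v_6], [v_0,v_2,v_8], [v_0,v_4,v_6], [v_0,v_4,v_7], [v_0,v_7,v_8], [v_3,v_7,v_8]

Hence C_0 ≅ Z^10, C_1 ≅ Z^17, C_2 ≅ Z^7.

Boundary ∂_1: C_1 → C_0 is given by ∂[p,q] = [q] − [p]. For instance
  ∂[v_0,v_6] = [v_6] − [v_0].
The 10×17 boundary matrix has rank 9 and Smith normal form diag(1,1,1,1,1,1,1,1,1).

The boundary map ∂_2: C_2 → C_1 acts by ∂[p,q,r] = [q,r] − [p,r] + [p,q]. For instance
  ∂[v_0,v_2,v_6] = [v_2,v_6] − [v_0,v_6] + [v_0,v_2],
  ∂[v_0,v_4,v_6] = [v_4,v_6] − [v_0,v_6] + [v_0,v_4].
This gives a 17×7 integer matrix of rank 7; reducing to Smith normal form yields diagonal entries (1,1,1,1,1,1,1).

Now H_k = ker ∂_k / im ∂_{k+1}, so:

  H_0: rank C_0 − rank ∂_1 = 10 − 9 = 1, and the invariant factors of ∂_1 are all 1, so H_0 = Z.
  H_1: rank ker ∂_1 − rank ∂_2 = (17 − 9) − 7 = 1, and the invariant factors of ∂_2 are all 1, so H_1 = Z.
  H_2: rank ker ∂_2 − rank ∂_3 = (7 − 7) − 0 = 0, and there is no ∂_3, so H_2 = 0.

Hence the Betti numbers are b_0 = 1, b_1 = 1, b_2 = 0.

b_0 = 1, b_1 = 1, b_2 = 0.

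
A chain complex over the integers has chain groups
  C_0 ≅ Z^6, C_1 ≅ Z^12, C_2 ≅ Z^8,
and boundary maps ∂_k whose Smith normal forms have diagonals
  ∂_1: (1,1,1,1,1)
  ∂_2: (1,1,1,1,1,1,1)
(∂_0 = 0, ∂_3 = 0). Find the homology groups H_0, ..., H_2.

H_0 = Z,  H_1 = 0,  H_2 = Z.

H_0: b_0 = 6 − 0 − 5 = 1; torsion from ∂_1 factors > 1: none. So H_0 = Z.
H_1: b_1 = 12 − 5 − 7 = 0; torsion from ∂_2 factors > 1: none. So H_1 = 0.
H_2: b_2 = 8 − 7 − 0 = 1; torsion from ∂_3 factors > 1: none. So H_2 = Z.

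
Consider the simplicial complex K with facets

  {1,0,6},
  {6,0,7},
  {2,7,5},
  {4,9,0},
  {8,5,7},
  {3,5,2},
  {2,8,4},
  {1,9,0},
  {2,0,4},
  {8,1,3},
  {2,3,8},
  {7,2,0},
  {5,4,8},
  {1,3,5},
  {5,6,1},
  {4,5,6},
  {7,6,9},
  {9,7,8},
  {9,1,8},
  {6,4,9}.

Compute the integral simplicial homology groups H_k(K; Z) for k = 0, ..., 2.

Order the vertices as 0 < 1 < 2 < 3 < 4 < 5 < 6 < 7 < 8 < 9. Listing each simplex with vertices in this order, K has dimension 2 with simplices:

  0-simplices (10): [0], [1], [2], [3], [4], [5], [6], [7], [8], [9]
  1-simplices (30): (30 of them)
  2-simplices (20): (20 of them)

Hence C_0 ≅ Z^10, C_1 ≅ Z^30, C_2 ≅ Z^20.

The boundary map ∂_1: C_1 → C_0 is given by ∂[p,q] = [q] − [p]. For instance
  ∂[2,5] = [5] − [2].
The resulting 10×30 matrix has rank 9, and its Smith normal form has invariant factors (1,1,1,1,1,1,1,1,1).

∂_2: C_2 → C_1 maps a triangle to the signed sum of its edges. For instance
  ∂[2,3,5] = [3,5] − [2,5] + [2,3],
  ∂[6,7,9] = [7,9] − [6,9] + [6,7].
This gives a 30×20 integer matrix of rank 20; reducing to Smith normal form yields diagonal entries (1,1,1,1,1,1,1,1,1,1,1,1,1,1,1,1,1,1,1,2).

Computing H_k = (kernel of ∂_k) / (image of ∂_{k+1}):

  H_0: rank C_0 − rank ∂_1 = 10 − 9 = 1, and the invariant factors of ∂_1 are all 1, so H_0 = Z.
  H_1: rank ker ∂_1 − rank ∂_2 = (30 − 9) − 20 = 1, and ∂_2 has invariant factor 2 > 1, so H_1 = Z ⊕ Z/2.
  H_2: rank ker ∂_2 − rank ∂_3 = (20 − 20) − 0 = 0, and there is no ∂_3, so H_2 = 0.

As a check, the Euler characteristic is 10 − 30 + 20 = 0, which agrees with 1 − 1 + 0 = 0.
(K is a triangulation of the Klein bottle.)

H_0 = Z,  H_1 = Z ⊕ Z/2,  H_2 = 0.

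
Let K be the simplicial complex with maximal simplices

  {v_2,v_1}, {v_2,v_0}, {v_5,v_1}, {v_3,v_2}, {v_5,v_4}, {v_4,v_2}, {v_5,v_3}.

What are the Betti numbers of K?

Fix the vertex order v_0 < v_1 < v_2 < v_3 < v_4 < v_5 and write every simplex with vertices in increasing order. Then dim K = 1 and the simplices of K are:

  0-simplices (6): [v_0], [v_1], [v_2], [v_3], [v_4], [v_5]
  1-simplices (7): [v_0,v_2], [v_1,v_2], [v_1,v_5], [v_2,v_3], [v_2,v_4], [v_3,v_5], [v_4,v_5]

Hence C_0 ≅ Z^6, C_1 ≅ Z^7.

Boundary ∂_1: C_1 → C_0 sends each edge [p,q] (with p < q) to q − p.
The 6×7 boundary matrix has rank 5 and Smith normal form diag(1,1,1,1,1).

Now H_k = ker ∂_k / im ∂_{k+1}, so:

  H_0: rank C_0 − rank ∂_1 = 6 − 5 = 1, and the invariant factors of ∂_1 are all 1, so H_0 ≅ Z.
  H_1: rank ker ∂_1 − rank ∂_2 = (7 − 5) − 0 = 2, and there is no ∂_2, so H_1 ≅ Z^2.

Hence the Betti numbers are b_0 = 1, b_1 = 2.

b_0 = 1, b_1 = 2.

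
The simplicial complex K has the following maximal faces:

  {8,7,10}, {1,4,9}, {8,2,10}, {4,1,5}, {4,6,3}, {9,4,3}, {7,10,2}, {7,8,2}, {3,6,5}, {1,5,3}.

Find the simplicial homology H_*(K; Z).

H_0 = Z^2,  H_1 = Z,  H_2 = Z.

Fix the vertex order 1 < 2 < 3 < 4 < 5 < 6 < 7 < 8 < 9 < 10 and write every simplex with vertices in increasing order. Then dim K = 2 and the simplices of K are:

  0-simplices (10): [1], [2], [3], [4], [5], [6], [7], [8], [9], [10]
  1-simplices (18): [1,3], [1,4], [1,5], [1,9], [2,7], [2,8], [2,10], [3,4], [3,5], [3,6], [3,9], [4,5], [4,6], [4,9], [5,6], [7,8], [7,10], [8,10]
  2-simplices (10): [1,3,5], [1,4,5], [1,4,9], [2,7,8], [2,7,10], [2,8,10], [3,4,6], [3,4,9], [3,5,6], [7,8,10]

giving chain groups C_0 ≅ Z^10, C_1 ≅ Z^18, C_2 ≅ Z^10.

∂_1: C_1 → C_0 maps an edge to its endpoints' difference, ∂[p,q] = q − p. For instance
  ∂[1,4] = [4] − [1].
The resulting 10×18 matrix has rank 8, and its Smith normal form has invariant factors (1,1,1,1,1,1,1,1).

∂_2: C_2 → C_1 sends each 2-simplex [p,q,r] to [q,r] − [p,r] + [p,q]. For instance
  ∂[3,4,6] = [4,6] − [3,6] + [3,4],
  ∂[3,4,9] = [4,9] − [3,9] + [3,4].
The 18×10 boundary matrix has rank 9 and Smith normal form diag(1,1,1,1,1,1,1,1,1).

From H_k ≅ ker(∂_k) / im(∂_{k+1}) we obtain:

  H_0: rank C_0 − rank ∂_1 = 10 − 8 = 2, and the invariant factors of ∂_1 are all 1, so H_0 ≅ Z^2.
  H_1: rank ker ∂_1 − rank ∂_2 = (18 − 8) − 9 = 1, and the invariant factors of ∂_2 are all 1, so H_1 ≅ Z.
  H_2: rank ker ∂_2 − rank ∂_3 = (10 − 9) − 0 = 1, and there is no ∂_3, so H_2 ≅ Z.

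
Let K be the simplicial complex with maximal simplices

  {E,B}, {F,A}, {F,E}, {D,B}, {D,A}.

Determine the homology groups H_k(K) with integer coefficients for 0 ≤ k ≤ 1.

H_0 ≅ Z,  H_1 ≅ Z.

K has 5 vertices, 5 edges.
rank ∂_0 = 0, rank ∂_1 = 4 ⇒ b_0 = 5 − 0 − 4 = 1; all invariant factors of ∂_1 are 1 so no torsion. So H_0 = Z.
rank ∂_1 = 4, rank ∂_2 = 0 ⇒ b_1 = 5 − 4 − 0 = 1. So H_1 = Z.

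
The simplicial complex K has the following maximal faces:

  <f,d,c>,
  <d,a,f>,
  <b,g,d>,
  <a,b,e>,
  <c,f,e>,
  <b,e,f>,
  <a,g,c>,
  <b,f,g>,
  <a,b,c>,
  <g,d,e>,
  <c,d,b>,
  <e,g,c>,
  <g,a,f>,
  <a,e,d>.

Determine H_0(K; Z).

H_0 ≅ Z.

Order the vertices as a < b < c < d < e < f < g. Listing each simplex with vertices in this order, K has dimension 2 with simplices:

  0-simplices (7): a, b, c, d, e, f, g
  1-simplices (21): ab, ac, ad, ae, af, ag, bc, bd, be, bf, bg, cd, ce, cf, cg, de, df, dg, ef, eg, fg
  2-simplices (14): abc, abe, acg, ade, adf, afg, bcd, bdg, bef, bfg, cdf, cef, ceg, deg

Hence C_0 ≅ Z^7, C_1 ≅ Z^21, C_2 ≅ Z^14.

∂_1: C_1 → C_0 is given by ∂[p,q] = [q] − [p]. For instance
  ∂ac = c − a.
This gives a 7×21 integer matrix of rank 6; reducing to Smith normal form yields diagonal entries (1,1,1,1,1,1).

Boundary ∂_2: C_2 → C_1 sends each 2-simplex [p,q,r] to [q,r] − [p,r] + [p,q]. For instance
  ∂bfg = fg − bg + bf,
  ∂afg = fg − ag + af.
As a 21×14 matrix over Z this has rank 13, with invariant factors (1,1,1,1,1,1,1,1,1,1,1,1,1).

From H_k ≅ ker(∂_k) / im(∂_{k+1}) we obtain:

  H_0: rank C_0 − rank ∂_1 = 7 − 6 = 1, and the invariant factors of ∂_1 are all 1, so H_0 = Z.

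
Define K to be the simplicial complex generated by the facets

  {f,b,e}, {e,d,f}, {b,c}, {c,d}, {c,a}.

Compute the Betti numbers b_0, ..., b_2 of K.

Order the vertices as a < b < c < d < e < f. Listing each simplex with vertices in this order, K has dimension 2 with simplices:

  0-simplices (6): a, b, c, d, e, f
  1-simplices (8): ac, bc, be, bf, cd, de, df, ef
  2-simplices (2): bef, def

Hence C_0 ≅ Z^6, C_1 ≅ Z^8, C_2 ≅ Z^2.

∂_1: C_1 → C_0 sends each edge [p,q] (with p < q) to q − p. For instance
  ∂ac = c − a.
The resulting 6×8 matrix has rank 5, and its Smith normal form has invariant factors (1,1,1,1,1).

Boundary ∂_2: C_2 → C_1 maps a triangle to the signed sum of its edges. For instance
  ∂def = ef − df + de,
  ∂bef = ef − bf + be.
The resulting 8×2 matrix has rank 2, and its Smith normal form has invariant factors (1,1).

Now H_k = ker ∂_k / im ∂_{k+1}, so:

  H_0: rank C_0 − rank ∂_1 = 6 − 5 = 1, and the invariant factors of ∂_1 are all 1, so H_0 ≅ Z.
  H_1: rank ker ∂_1 − rank ∂_2 = (8 − 5) − 2 = 1, and the invariant factors of ∂_2 are all 1, so H_1 ≅ Z.
  H_2: rank ker ∂_2 − rank ∂_3 = (2 − 2) − 0 = 0, and there is no ∂_3, so H_2 ≅ 0.

As a check, the Euler characteristic is 6 − 8 + 2 = 0, which agrees with 1 − 1 + 0 = 0.

Hence the Betti numbers are b_0 = 1, b_1 = 1, b_2 = 0.

b_0 = 1, b_1 = 1, b_2 = 0.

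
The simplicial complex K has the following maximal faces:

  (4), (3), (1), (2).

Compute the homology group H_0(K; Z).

Take the total order 1 < 2 < 3 < 4 on the vertex set. Then K (dimension 0) consists of the simplices:

  0-simplices (4): [1], [2], [3], [4]

so the chain groups are C_0 ≅ Z^4.

Reading off H_k = ker ∂_k / im ∂_{k+1}:

  H_0: rank C_0 − rank ∂_1 = 4 − 0 = 4, and there is no ∂_1, so H_0 = Z^4.

H_0 ≅ Z^4.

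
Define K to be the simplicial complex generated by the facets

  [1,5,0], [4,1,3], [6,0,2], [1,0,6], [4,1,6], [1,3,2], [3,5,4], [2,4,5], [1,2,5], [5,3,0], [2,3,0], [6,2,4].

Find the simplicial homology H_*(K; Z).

H_0 = Z,  H_1 = Z/2,  H_2 = 0.

Fix the vertex order 0 < 1 < 2 < 3 < 4 < 5 < 6 and write every simplex with vertices in increasing order. Then dim K = 2 and the simplices of K are:

  0-simplices (7): [0], [1], [2], [3], [4], [5], [6]
  1-simplices (18): [0,1], [0,2], [0,3], [0,5], [0,6], [1,2], [1,3], [1,4], [1,5], [1,6], [2,3], [2,4], [2,5], [2,6], [3,4], [3,5], [4,5], [4,6]
  2-simplices (12): [0,1,5], [0,1,6], [0,2,3], [0,2,6], [0,3,5], [1,2,3], [1,2,5], [1,3,4], [1,4,6], [2,4,5], [2,4,6], [3,4,5]

giving chain groups C_0 ≅ Z^7, C_1 ≅ Z^18, C_2 ≅ Z^12.

Boundary ∂_1: C_1 → C_0 is given by ∂[p,q] = [q] − [p].
The 7×18 boundary matrix has rank 6 and Smith normal form diag(1,1,1,1,1,1).

∂_2: C_2 → C_1 sends each 2-simplex [p,q,r] to [q,r] − [p,r] + [p,q]. For instance
  ∂[0,1,6] = [1,6] − [0,6] + [0,1],
  ∂[1,2,5] = [2,5] − [1,5] + [1,2].
This gives a 18×12 integer matrix of rank 12; reducing to Smith normal form yields diagonal entries (1,1,1,1,1,1,1,1,1,1,1,2).

Now H_k = ker ∂_k / im ∂_{k+1}, so:

  H_0: rank C_0 − rank ∂_1 = 7 − 6 = 1, and the invariant factors of ∂_1 are all 1, so H_0 ≅ Z.
  H_1: rank ker ∂_1 − rank ∂_2 = (18 − 6) − 12 = 0, and ∂_2 has invariant factor 2 > 1, so H_1 ≅ Z/2.
  H_2: rank ker ∂_2 − rank ∂_3 = (12 − 12) − 0 = 0, and there is no ∂_3, so H_2 ≅ 0.

(K is a triangulation of the real projective plane RP^2.)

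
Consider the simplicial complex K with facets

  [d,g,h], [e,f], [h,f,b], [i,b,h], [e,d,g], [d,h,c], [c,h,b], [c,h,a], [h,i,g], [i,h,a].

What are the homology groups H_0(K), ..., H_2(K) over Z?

H_0 = Z,  H_1 = Z,  H_2 = 0.

We work with the vertex ordering a < b < c < d < e < f < g < h < i. The simplices of K, each written with vertices in increasing order, are:

  0-simplices (9): a, b, c, d, e, f, g, h, i
  1-simplices (18): ac, ah, ai, bc, bf, bh, bi, cd, ch, de, dg, dh, ef, eg, fh, gh, gi, hi
  2-simplices (9): ach, ahi, bch, bfh, bhi, cdh, deg, dgh, ghi

giving chain groups C_0 ≅ Z^9, C_1 ≅ Z^18, C_2 ≅ Z^9.

Boundary ∂_1: C_1 → C_0 is given by ∂[p,q] = [q] − [p]. For instance
  ∂gh = h − g.
The resulting 9×18 matrix has rank 8, and its Smith normal form has invariant factors (1,1,1,1,1,1,1,1).

Boundary ∂_2: C_2 → C_1 acts by ∂[p,q,r] = [q,r] − [p,r] + [p,q]. For instance
  ∂deg = eg − dg + de,
  ∂ghi = hi − gi + gh.
The resulting 18×9 matrix has rank 9, and its Smith normal form has invariant factors (1,1,1,1,1,1,1,1,1).

Now H_k = ker ∂_k / im ∂_{k+1}, so:

  H_0: rank C_0 − rank ∂_1 = 9 − 8 = 1, and the invariant factors of ∂_1 are all 1, so H_0 = Z.
  H_1: rank ker ∂_1 − rank ∂_2 = (18 − 8) − 9 = 1, and the invariant factors of ∂_2 are all 1, so H_1 = Z.
  H_2: rank ker ∂_2 − rank ∂_3 = (9 − 9) − 0 = 0, and there is no ∂_3, so H_2 = 0.

As a check, the Euler characteristic is 9 − 18 + 9 = 0, which agrees with 1 − 1 + 0 = 0.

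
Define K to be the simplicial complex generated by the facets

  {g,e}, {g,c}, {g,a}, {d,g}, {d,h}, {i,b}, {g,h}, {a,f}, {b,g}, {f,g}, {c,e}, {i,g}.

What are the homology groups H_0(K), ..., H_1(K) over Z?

We work with the vertex ordering a < b < c < d < e < f < g < h < i. The simplices of K, each written with vertices in increasing order, are:

  0-simplices (9): a, b, c, d, e, f, g, h, i
  1-simplices (12): af, ag, bg, bi, ce, cg, dg, dh, eg, fg, gh, gi

so the chain groups are C_0 ≅ Z^9, C_1 ≅ Z^12.

∂_1: C_1 → C_0 maps an edge to its endpoints' difference, ∂[p,q] = q − p. For instance
  ∂bi = i − b.
As a 9×12 matrix over Z this has rank 8, with invariant factors (1,1,1,1,1,1,1,1).

Reading off H_k = ker ∂_k / im ∂_{k+1}:

  H_0: rank C_0 − rank ∂_1 = 9 − 8 = 1, and the invariant factors of ∂_1 are all 1, so H_0 ≅ Z.
  H_1: rank ker ∂_1 − rank ∂_2 = (12 − 8) − 0 = 4, and there is no ∂_2, so H_1 ≅ Z^4.

As a check, the Euler characteristic is 9 − 12 = -3, which agrees with 1 − 4 = -3.

H_0 ≅ Z,  H_1 ≅ Z^4.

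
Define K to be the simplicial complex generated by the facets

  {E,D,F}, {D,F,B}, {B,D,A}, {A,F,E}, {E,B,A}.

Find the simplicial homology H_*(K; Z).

We work with the vertex ordering A < B < D < E < F. The simplices of K, each written with vertices in increasing order, are:

  0-simplices (5): A, B, D, E, F
  1-simplices (10): AB, AD, AE, AF, BD, BE, BF, DE, DF, EF
  2-simplices (5): ABD, ABE, AEF, BDF, DEF

Hence C_0 ≅ Z^5, C_1 ≅ Z^10, C_2 ≅ Z^5.

Boundary ∂_1: C_1 → C_0 maps an edge to its endpoints' difference, ∂[p,q] = q − p.
This gives a 5×10 integer matrix of rank 4; reducing to Smith normal form yields diagonal entries (1,1,1,1).

∂_2: C_2 → C_1 acts by ∂[p,q,r] = [q,r] − [p,r] + [p,q]. For instance
  ∂ABD = BD − AD + AB,
  ∂BDF = DF − BF + BD.
As a 10×5 matrix over Z this has rank 5, with invariant factors (1,1,1,1,1).

From H_k ≅ ker(∂_k) / im(∂_{k+1}) we obtain:

  H_0: rank C_0 − rank ∂_1 = 5 − 4 = 1, and the invariant factors of ∂_1 are all 1, so H_0 ≅ Z.
  H_1: rank ker ∂_1 − rank ∂_2 = (10 − 4) − 5 = 1, and the invariant factors of ∂_2 are all 1, so H_1 ≅ Z.
  H_2: rank ker ∂_2 − rank ∂_3 = (5 − 5) − 0 = 0, and there is no ∂_3, so H_2 ≅ 0.

As a check, the Euler characteristic is 5 − 10 + 5 = 0, which agrees with 1 − 1 + 0 = 0.
(K is a triangulation of the Möbius band.)

H_0 = Z,  H_1 = Z,  H_2 = 0.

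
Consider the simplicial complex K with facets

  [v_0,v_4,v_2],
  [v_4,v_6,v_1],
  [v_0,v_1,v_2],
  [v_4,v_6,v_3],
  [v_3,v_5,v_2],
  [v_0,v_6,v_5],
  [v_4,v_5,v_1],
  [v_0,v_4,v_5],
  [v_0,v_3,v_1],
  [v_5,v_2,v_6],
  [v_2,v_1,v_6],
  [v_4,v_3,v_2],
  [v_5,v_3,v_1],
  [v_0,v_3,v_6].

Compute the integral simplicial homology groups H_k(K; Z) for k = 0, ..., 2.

H_0 = Z,  H_1 = Z^2,  H_2 = Z.

Take the total order v_0 < v_1 < v_2 < v_3 < v_4 < v_5 < v_6 on the vertex set. Then K (dimension 2) consists of the simplices:

  0-simplices (7): [v_0], [v_1], [v_2], [v_3], [v_4], [v_5], [v_6]
  1-simplices (21): (21 of them)
  2-simplices (14): (14 of them)

so the chain groups are C_0 ≅ Z^7, C_1 ≅ Z^21, C_2 ≅ Z^14.

The boundary map ∂_1: C_1 → C_0 is given by ∂[p,q] = [q] − [p]. For instance
  ∂[v_0,v_6] = [v_6] − [v_0].
As a 7×21 matrix over Z this has rank 6, with invariant factors (1,1,1,1,1,1).

∂_2: C_2 → C_1 sends each 2-simplex [p,q,r] to [q,r] − [p,r] + [p,q]. For instance
  ∂[v_2,v_3,v_5] = [v_3,v_5] − [v_2,v_5] + [v_2,v_3],
  ∂[v_2,v_3,v_4] = [v_3,v_4] − [v_2,v_4] + [v_2,v_3].
The resulting 21×14 matrix has rank 13, and its Smith normal form has invariant factors (1,1,1,1,1,1,1,1,1,1,1,1,1).

Now H_k = ker ∂_k / im ∂_{k+1}, so:

  H_0: rank C_0 − rank ∂_1 = 7 − 6 = 1, and the invariant factors of ∂_1 are all 1, so H_0 = Z.
  H_1: rank ker ∂_1 − rank ∂_2 = (21 − 6) − 13 = 2, and the invariant factors of ∂_2 are all 1, so H_1 = Z^2.
  H_2: rank ker ∂_2 − rank ∂_3 = (14 − 13) − 0 = 1, and there is no ∂_3, so H_2 = Z.

As a check, the Euler characteristic is 7 − 21 + 14 = 0, which agrees with 1 − 2 + 1 = 0.
(K is a triangulation of the torus T^2.)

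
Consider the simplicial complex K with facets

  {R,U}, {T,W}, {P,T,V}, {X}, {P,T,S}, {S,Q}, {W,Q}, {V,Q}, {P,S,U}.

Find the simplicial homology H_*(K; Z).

Order the vertices as P < Q < R < S < T < U < V < W < X. Listing each simplex with vertices in this order, K has dimension 2 with simplices:

  0-simplices (9): P, Q, R, S, T, U, V, W, X
  1-simplices (12): PS, PT, PU, PV, QS, QV, QW, RU, ST, SU, TV, TW
  2-simplices (3): PST, PSU, PTV

giving chain groups C_0 ≅ Z^9, C_1 ≅ Z^12, C_2 ≅ Z^3.

∂_1: C_1 → C_0 maps an edge to its endpoints' difference, ∂[p,q] = q − p. For instance
  ∂QS = S − Q.
The 9×12 boundary matrix has rank 7 and Smith normal form diag(1,1,1,1,1,1,1).

∂_2: C_2 → C_1 sends each 2-simplex [p,q,r] to [q,r] − [p,r] + [p,q]. For instance
  ∂PST = ST − PT + PS,
  ∂PTV = TV − PV + PT.
As a 12×3 matrix over Z this has rank 3, with invariant factors (1,1,1).

Reading off H_k = ker ∂_k / im ∂_{k+1}:

  H_0: rank C_0 − rank ∂_1 = 9 − 7 = 2, and the invariant factors of ∂_1 are all 1, so H_0 ≅ Z^2.
  H_1: rank ker ∂_1 − rank ∂_2 = (12 − 7) − 3 = 2, and the invariant factors of ∂_2 are all 1, so H_1 ≅ Z^2.
  H_2: rank ker ∂_2 − rank ∂_3 = (3 − 3) − 0 = 0, and there is no ∂_3, so H_2 ≅ 0.

H_0 = Z^2,  H_1 = Z^2,  H_2 = 0.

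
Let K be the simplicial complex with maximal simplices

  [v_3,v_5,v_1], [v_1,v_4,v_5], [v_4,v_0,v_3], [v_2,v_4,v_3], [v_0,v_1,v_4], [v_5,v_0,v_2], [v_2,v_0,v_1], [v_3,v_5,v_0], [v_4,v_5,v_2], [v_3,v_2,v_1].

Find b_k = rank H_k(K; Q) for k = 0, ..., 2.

Fix the vertex order v_0 < v_1 < v_2 < v_3 < v_4 < v_5 and write every simplex with vertices in increasing order. Then dim K = 2 and the simplices of K are:

  0-simplices (6): [v_0], [v_1], [v_2], [v_3], [v_4], [v_5]
  1-simplices (15): (15 of them)
  2-simplices (10): [v_0,v_1,v_2], [v_0,v_1,v_4], [v_0,v_2,v_5], [v_0,v_3,v_4], [v_0,v_3,v_5], [v_1,v_2,v_3], [v_1,v_3,v_5], [v_1,v_4,v_5], [v_2,v_3,v_4], [v_2,v_4,v_5]

so the chain groups are C_0 ≅ Z^6, C_1 ≅ Z^15, C_2 ≅ Z^10.

Boundary ∂_1: C_1 → C_0 is given by ∂[p,q] = [q] − [p]. For instance
  ∂[v_1,v_5] = [v_5] − [v_1].
This gives a 6×15 integer matrix of rank 5; reducing to Smith normal form yields diagonal entries (1,1,1,1,1).

Boundary ∂_2: C_2 → C_1 sends each 2-simplex [p,q,r] to [q,r] − [p,r] + [p,q]. For instance
  ∂[v_1,v_2,v_3] = [v_2,v_3] − [v_1,v_3] + [v_1,v_2],
  ∂[v_2,v_4,v_5] = [v_4,v_5] − [v_2,v_5] + [v_2,v_4].
The 15×10 boundary matrix has rank 10 and Smith normal form diag(1,1,1,1,1,1,1,1,1,2).

Now H_k = ker ∂_k / im ∂_{k+1}, so:

  H_0: rank C_0 − rank ∂_1 = 6 − 5 = 1, and the invariant factors of ∂_1 are all 1, so H_0 ≅ Z.
  H_1: rank ker ∂_1 − rank ∂_2 = (15 − 5) − 10 = 0, and ∂_2 has invariant factor 2 > 1, so H_1 ≅ Z/2Z.
  H_2: rank ker ∂_2 − rank ∂_3 = (10 − 10) − 0 = 0, and there is no ∂_3, so H_2 ≅ 0.

(K is a triangulation of the real projective plane RP^2.)

Hence the Betti numbers are b_0 = 1, b_1 = 0, b_2 = 0.

b_0 = 1, b_1 = 0, b_2 = 0.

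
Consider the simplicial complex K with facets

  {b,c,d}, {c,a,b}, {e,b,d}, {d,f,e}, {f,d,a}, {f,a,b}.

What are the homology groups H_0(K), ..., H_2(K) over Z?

K has 6 vertices, 12 edges, 6 triangles.
rank ∂_0 = 0, rank ∂_1 = 5 ⇒ b_0 = 6 − 0 − 5 = 1; all invariant factors of ∂_1 are 1 so no torsion. So H_0 = Z.
rank ∂_1 = 5, rank ∂_2 = 6 ⇒ b_1 = 12 − 5 − 6 = 1; all invariant factors of ∂_2 are 1 so no torsion. So H_1 = Z.
rank ∂_2 = 6, rank ∂_3 = 0 ⇒ b_2 = 6 − 6 − 0 = 0. So H_2 = 0.

H_0 = Z,  H_1 = Z,  H_2 = 0.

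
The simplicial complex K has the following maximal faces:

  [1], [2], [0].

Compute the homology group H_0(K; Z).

Take the total order 0 < 1 < 2 on the vertex set. Then K (dimension 0) consists of the simplices:

  0-simplices (3): [0], [1], [2]

so the chain groups are C_0 ≅ Z^3.

From H_k ≅ ker(∂_k) / im(∂_{k+1}) we obtain:

  H_0: rank C_0 − rank ∂_1 = 3 − 0 = 3, and there is no ∂_1, so H_0 ≅ Z^3.

H_0 = Z^3.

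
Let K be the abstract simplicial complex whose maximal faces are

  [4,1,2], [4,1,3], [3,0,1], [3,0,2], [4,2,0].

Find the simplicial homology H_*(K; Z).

Take the total order 0 < 1 < 2 < 3 < 4 on the vertex set. Then K (dimension 2) consists of the simplices:

  0-simplices (5): [0], [1], [2], [3], [4]
  1-simplices (10): [0,1], [0,2], [0,3], [0,4], [1,2], [1,3], [1,4], [2,3], [2,4], [3,4]
  2-simplices (5): [0,1,3], [0,2,3], [0,2,4], [1,2,4], [1,3,4]

so the chain groups are C_0 ≅ Z^5, C_1 ≅ Z^10, C_2 ≅ Z^5.

∂_1: C_1 → C_0 sends each edge [p,q] (with p < q) to q − p. For instance
  ∂[0,3] = [3] − [0].
This gives a 5×10 integer matrix of rank 4; reducing to Smith normal form yields diagonal entries (1,1,1,1).

Boundary ∂_2: C_2 → C_1 acts by ∂[p,q,r] = [q,r] − [p,r] + [p,q]. For instance
  ∂[1,3,4] = [3,4] − [1,4] + [1,3],
  ∂[0,1,3] = [1,3] − [0,3] + [0,1].
As a 10×5 matrix over Z this has rank 5, with invariant factors (1,1,1,1,1).

Now H_k = ker ∂_k / im ∂_{k+1}, so:

  H_0: rank C_0 − rank ∂_1 = 5 − 4 = 1, and the invariant factors of ∂_1 are all 1, so H_0 ≅ Z.
  H_1: rank ker ∂_1 − rank ∂_2 = (10 − 4) − 5 = 1, and the invariant factors of ∂_2 are all 1, so H_1 ≅ Z.
  H_2: rank ker ∂_2 − rank ∂_3 = (5 − 5) − 0 = 0, and there is no ∂_3, so H_2 ≅ 0.

H_0 ≅ Z,  H_1 ≅ Z,  H_2 = 0.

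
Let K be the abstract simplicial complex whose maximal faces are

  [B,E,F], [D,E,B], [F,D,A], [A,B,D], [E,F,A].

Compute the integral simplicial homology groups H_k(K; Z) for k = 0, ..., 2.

H_0 ≅ Z,  H_1 ≅ Z,  H_2 = 0.

Fix the vertex order A < B < D < E < F and write every simplex with vertices in increasing order. Then dim K = 2 and the simplices of K are:

  0-simplices (5): A, B, D, E, F
  1-simplices (10): AB, AD, AE, AF, BD, BE, BF, DE, DF, EF
  2-simplices (5): ABD, ADF, AEF, BDE, BEF

giving chain groups C_0 ≅ Z^5, C_1 ≅ Z^10, C_2 ≅ Z^5.

Boundary ∂_1: C_1 → C_0 sends each edge [p,q] (with p < q) to q − p. For instance
  ∂AD = D − A.
This gives a 5×10 integer matrix of rank 4; reducing to Smith normal form yields diagonal entries (1,1,1,1).

The boundary map ∂_2: C_2 → C_1 acts by ∂[p,q,r] = [q,r] − [p,r] + [p,q]. For instance
  ∂BEF = EF − BF + BE,
  ∂ADF = DF − AF + AD.
This gives a 10×5 integer matrix of rank 5; reducing to Smith normal form yields diagonal entries (1,1,1,1,1).

Reading off H_k = ker ∂_k / im ∂_{k+1}:

  H_0: rank C_0 − rank ∂_1 = 5 − 4 = 1, and the invariant factors of ∂_1 are all 1, so H_0 = Z.
  H_1: rank ker ∂_1 − rank ∂_2 = (10 − 4) − 5 = 1, and the invariant factors of ∂_2 are all 1, so H_1 = Z.
  H_2: rank ker ∂_2 − rank ∂_3 = (5 − 5) − 0 = 0, and there is no ∂_3, so H_2 = 0.

As a check, the Euler characteristic is 5 − 10 + 5 = 0, which agrees with 1 − 1 + 0 = 0.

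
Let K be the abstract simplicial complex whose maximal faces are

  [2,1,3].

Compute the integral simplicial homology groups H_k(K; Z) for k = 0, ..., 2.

H_0 ≅ Z,  H_1 = 0,  H_2 = 0.

K has 3 vertices, 3 edges, 1 triangle.
rank ∂_0 = 0, rank ∂_1 = 2 ⇒ b_0 = 3 − 0 − 2 = 1; all invariant factors of ∂_1 are 1 so no torsion. So H_0 ≅ Z.
rank ∂_1 = 2, rank ∂_2 = 1 ⇒ b_1 = 3 − 2 − 1 = 0; all invariant factors of ∂_2 are 1 so no torsion. So H_1 ≅ 0.
rank ∂_2 = 1, rank ∂_3 = 0 ⇒ b_2 = 1 − 1 − 0 = 0. So H_2 ≅ 0.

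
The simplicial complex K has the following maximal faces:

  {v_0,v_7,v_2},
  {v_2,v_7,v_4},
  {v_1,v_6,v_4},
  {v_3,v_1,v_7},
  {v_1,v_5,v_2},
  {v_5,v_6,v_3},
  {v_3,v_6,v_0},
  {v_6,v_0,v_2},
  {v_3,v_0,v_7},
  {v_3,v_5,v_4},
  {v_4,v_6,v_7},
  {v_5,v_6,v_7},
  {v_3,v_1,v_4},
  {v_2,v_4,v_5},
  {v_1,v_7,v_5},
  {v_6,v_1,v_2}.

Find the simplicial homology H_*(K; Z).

We work with the vertex ordering v_0 < v_1 < v_2 < v_3 < v_4 < v_5 < v_6 < v_7. The simplices of K, each written with vertices in increasing order, are:

  0-simplices (8): [v_0], [v_1], [v_2], [v_3], [v_4], [v_5], [v_6], [v_7]
  1-simplices (24): (24 of them)
  2-simplices (16): (16 of them)

Hence C_0 ≅ Z^8, C_1 ≅ Z^24, C_2 ≅ Z^16.

Boundary ∂_1: C_1 → C_0 is given by ∂[p,q] = [q] − [p].
This gives a 8×24 integer matrix of rank 7; reducing to Smith normal form yields diagonal entries (1,1,1,1,1,1,1).

Boundary ∂_2: C_2 → C_1 maps a triangle to the signed sum of its edges. For instance
  ∂[v_0,v_3,v_6] = [v_3,v_6] − [v_0,v_6] + [v_0,v_3],
  ∂[v_1,v_2,v_5] = [v_2,v_5] − [v_1,v_5] + [v_1,v_2].
The resulting 24×16 matrix has rank 15, and its Smith normal form has invariant factors (1,1,1,1,1,1,1,1,1,1,1,1,1,1,1).

Reading off H_k = ker ∂_k / im ∂_{k+1}:

  H_0: rank C_0 − rank ∂_1 = 8 − 7 = 1, and the invariant factors of ∂_1 are all 1, so H_0 ≅ Z.
  H_1: rank ker ∂_1 − rank ∂_2 = (24 − 7) − 15 = 2, and the invariant factors of ∂_2 are all 1, so H_1 ≅ Z^2.
  H_2: rank ker ∂_2 − rank ∂_3 = (16 − 15) − 0 = 1, and there is no ∂_3, so H_2 ≅ Z.

(K is a triangulation of the torus T^2.)

H_0 ≅ Z,  H_1 ≅ Z^2,  H_2 ≅ Z.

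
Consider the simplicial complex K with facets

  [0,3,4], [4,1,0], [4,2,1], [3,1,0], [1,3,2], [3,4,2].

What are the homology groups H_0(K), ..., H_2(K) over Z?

H_0 ≅ Z,  H_1 = 0,  H_2 ≅ Z.

K has 5 vertices, 9 edges, 6 triangles.
rank ∂_0 = 0, rank ∂_1 = 4 ⇒ b_0 = 5 − 0 − 4 = 1; all invariant factors of ∂_1 are 1 so no torsion. So H_0 ≅ Z.
rank ∂_1 = 4, rank ∂_2 = 5 ⇒ b_1 = 9 − 4 − 5 = 0; all invariant factors of ∂_2 are 1 so no torsion. So H_1 ≅ 0.
rank ∂_2 = 5, rank ∂_3 = 0 ⇒ b_2 = 6 − 5 − 0 = 1. So H_2 ≅ Z.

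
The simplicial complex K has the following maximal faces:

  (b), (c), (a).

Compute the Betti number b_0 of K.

Take the total order a < b < c on the vertex set. Then K (dimension 0) consists of the simplices:

  0-simplices (3): a, b, c

so the chain groups are C_0 ≅ Z^3.

Computing H_k = (kernel of ∂_k) / (image of ∂_{k+1}):

  H_0: rank C_0 − rank ∂_1 = 3 − 0 = 3, and there is no ∂_1, so H_0 ≅ Z^3.

(K is a triangulation of a set of 3 points.)

Hence the Betti numbers are b_0 = 3.

b_0 = 3.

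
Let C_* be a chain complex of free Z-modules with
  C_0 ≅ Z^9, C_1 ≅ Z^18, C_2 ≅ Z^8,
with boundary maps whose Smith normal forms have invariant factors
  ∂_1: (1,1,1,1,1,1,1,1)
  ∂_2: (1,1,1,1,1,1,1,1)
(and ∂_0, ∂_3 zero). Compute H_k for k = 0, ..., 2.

H_0: b_0 = 9 − 0 − 8 = 1; torsion from ∂_1 factors > 1: none. So H_0 = Z.
H_1: b_1 = 18 − 8 − 8 = 2; torsion from ∂_2 factors > 1: none. So H_1 = Z^2.
H_2: b_2 = 8 − 8 − 0 = 0; torsion from ∂_3 factors > 1: none. So H_2 = 0.

H_0 = Z,  H_1 = Z^2,  H_2 = 0.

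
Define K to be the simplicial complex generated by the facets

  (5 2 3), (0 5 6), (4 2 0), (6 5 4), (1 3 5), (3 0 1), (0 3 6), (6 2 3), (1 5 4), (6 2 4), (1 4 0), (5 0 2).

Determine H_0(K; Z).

H_0 ≅ Z.

We work with the vertex ordering 0 < 1 < 2 < 3 < 4 < 5 < 6. The simplices of K, each written with vertices in increasing order, are:

  0-simplices (7): [0], [1], [2], [3], [4], [5], [6]
  1-simplices (18): [0,1], [0,2], [0,3], [0,4], [0,5], [0,6], [1,3], [1,4], [1,5], [2,3], [2,4], [2,5], [2,6], [3,5], [3,6], [4,5], [4,6], [5,6]
  2-simplices (12): [0,1,3], [0,1,4], [0,2,4], [0,2,5], [0,3,6], [0,5,6], [1,3,5], [1,4,5], [2,3,5], [2,3,6], [2,4,6], [4,5,6]

so the chain groups are C_0 ≅ Z^7, C_1 ≅ Z^18, C_2 ≅ Z^12.

The boundary map ∂_1: C_1 → C_0 sends each edge [p,q] (with p < q) to q − p.
This gives a 7×18 integer matrix of rank 6; reducing to Smith normal form yields diagonal entries (1,1,1,1,1,1).

∂_2: C_2 → C_1 maps a triangle to the signed sum of its edges. For instance
  ∂[2,4,6] = [4,6] − [2,6] + [2,4],
  ∂[0,2,4] = [2,4] − [0,4] + [0,2].
This gives a 18×12 integer matrix of rank 12; reducing to Smith normal form yields diagonal entries (1,1,1,1,1,1,1,1,1,1,1,2).

Reading off H_k = ker ∂_k / im ∂_{k+1}:

  H_0: rank C_0 − rank ∂_1 = 7 − 6 = 1, and the invariant factors of ∂_1 are all 1, so H_0 = Z.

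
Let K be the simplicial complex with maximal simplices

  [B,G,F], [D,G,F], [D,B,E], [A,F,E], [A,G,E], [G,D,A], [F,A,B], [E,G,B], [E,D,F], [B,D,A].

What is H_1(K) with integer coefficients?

H_1 = Z/2.

Order the vertices as A < B < D < E < F < G. Listing each simplex with vertices in this order, K has dimension 2 with simplices:

  0-simplices (6): A, B, D, E, F, G
  1-simplices (15): AB, AD, AE, AF, AG, BD, BE, BF, BG, DE, DF, DG, EF, EG, FG
  2-simplices (10): ABD, ABF, ADG, AEF, AEG, BDE, BEG, BFG, DEF, DFG

giving chain groups C_0 ≅ Z^6, C_1 ≅ Z^15, C_2 ≅ Z^10.

∂_1: C_1 → C_0 is given by ∂[p,q] = [q] − [p].
As a 6×15 matrix over Z this has rank 5, with invariant factors (1,1,1,1,1).

Boundary ∂_2: C_2 → C_1 sends each 2-simplex [p,q,r] to [q,r] − [p,r] + [p,q]. For instance
  ∂BFG = FG − BG + BF,
  ∂AEF = EF − AF + AE.
The 15×10 boundary matrix has rank 10 and Smith normal form diag(1,1,1,1,1,1,1,1,1,2).

Now H_k = ker ∂_k / im ∂_{k+1}, so:

  H_1: rank ker ∂_1 − rank ∂_2 = (15 − 5) − 10 = 0, and ∂_2 has invariant factor 2 > 1, so H_1 ≅ Z/2.

(K is a triangulation of the real projective plane RP^2.)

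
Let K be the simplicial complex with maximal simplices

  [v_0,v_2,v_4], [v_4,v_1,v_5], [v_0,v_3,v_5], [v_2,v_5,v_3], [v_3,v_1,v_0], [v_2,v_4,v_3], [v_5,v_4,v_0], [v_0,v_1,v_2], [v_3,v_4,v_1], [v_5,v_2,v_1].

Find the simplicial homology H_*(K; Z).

Order the vertices as v_0 < v_1 < v_2 < v_3 < v_4 < v_5. Listing each simplex with vertices in this order, K has dimension 2 with simplices:

  0-simplices (6): [v_0], [v_1], [v_2], [v_3], [v_4], [v_5]
  1-simplices (15): (15 of them)
  2-simplices (10): [v_0,v_1,v_2], [v_0,v_1,v_3], [v_0,v_2,v_4], [v_0,v_3,v_5], [v_0,v_4,v_5], [v_1,v_2,v_5], [v_1,v_3,v_4], [v_1,v_4,v_5], [v_2,v_3,v_4], [v_2,v_3,v_5]

so the chain groups are C_0 ≅ Z^6, C_1 ≅ Z^15, C_2 ≅ Z^10.

∂_1: C_1 → C_0 is given by ∂[p,q] = [q] − [p]. For instance
  ∂[v_4,v_5] = [v_5] − [v_4].
This gives a 6×15 integer matrix of rank 5; reducing to Smith normal form yields diagonal entries (1,1,1,1,1).

Boundary ∂_2: C_2 → C_1 acts by ∂[p,q,r] = [q,r] − [p,r] + [p,q]. For instance
  ∂[v_1,v_2,v_5] = [v_2,v_5] − [v_1,v_5] + [v_1,v_2],
  ∂[v_0,v_1,v_2] = [v_1,v_2] − [v_0,v_2] + [v_0,v_1].
This gives a 15×10 integer matrix of rank 10; reducing to Smith normal form yields diagonal entries (1,1,1,1,1,1,1,1,1,2).

From H_k ≅ ker(∂_k) / im(∂_{k+1}) we obtain:

  H_0: rank C_0 − rank ∂_1 = 6 − 5 = 1, and the invariant factors of ∂_1 are all 1, so H_0 ≅ Z.
  H_1: rank ker ∂_1 − rank ∂_2 = (15 − 5) − 10 = 0, and ∂_2 has invariant factor 2 > 1, so H_1 ≅ Z/2.
  H_2: rank ker ∂_2 − rank ∂_3 = (10 − 10) − 0 = 0, and there is no ∂_3, so H_2 ≅ 0.

As a check, the Euler characteristic is 6 − 15 + 10 = 1, which agrees with 1 − 0 + 0 = 1.
(K is a triangulation of the real projective plane RP^2.)

H_0 = Z,  H_1 = Z/2,  H_2 = 0.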